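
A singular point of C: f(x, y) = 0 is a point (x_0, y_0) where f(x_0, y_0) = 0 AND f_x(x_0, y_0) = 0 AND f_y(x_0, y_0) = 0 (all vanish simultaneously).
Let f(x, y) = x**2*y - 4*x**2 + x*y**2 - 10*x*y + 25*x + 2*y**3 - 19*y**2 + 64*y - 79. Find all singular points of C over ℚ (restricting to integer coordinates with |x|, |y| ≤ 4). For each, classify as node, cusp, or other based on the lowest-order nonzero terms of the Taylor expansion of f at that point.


Singular points: {(2, 3)}; classification: node.

Compute partial derivatives:
  f_x = 2*x*y - 8*x + y**2 - 10*y + 25.
  f_y = x**2 + 2*x*y - 10*x + 6*y**2 - 38*y + 64.
Scan x_0 ∈ {−4, ..., 4}. For each x_0, f_y(x_0, y) is a polynomial in y; find its integer roots y ∈ {−4, ..., 4}, then test f_x and f at those candidates.
  x = -4: f_y(-4, y) = 6*y**2 - 46*y + 120; no integer root y with |y| ≤ 4.
  x = -3: f_y(-3, y) = 6*y**2 - 44*y + 103; no integer root y with |y| ≤ 4.
  x = -2: f_y(-2, y) = 6*y**2 - 42*y + 88; no integer root y with |y| ≤ 4.
  x = -1: f_y(-1, y) = 6*y**2 - 40*y + 75; no integer root y with |y| ≤ 4.
  x = 0: f_y(0, y) = 6*y**2 - 38*y + 64; no integer root y with |y| ≤ 4.
  x = 1: f_y(1, y) = 6*y**2 - 36*y + 55; no integer root y with |y| ≤ 4.
  x = 2: f_y(2, y) = 6*y**2 - 34*y + 48; vanishes at y ∈ {3}. (2, 3): f_x = 0, f = 0 — SINGULAR.
  x = 3: f_y(3, y) = 6*y**2 - 32*y + 43; no integer root y with |y| ≤ 4.
  x = 4: f_y(4, y) = 6*y**2 - 30*y + 40; no integer root y with |y| ≤ 4.
Only singular point on the grid: (2, 3).
Classify: substitute x = 2 + u, y = 3 + v and expand: f = u**2*v - u**2 + u*v**2 + 2*v**3 + v**2.
No constant or linear terms (consistent with a singular point). Quadratic part: -u**2 + v**2. Cubic part: u**2*v + u*v**2 + 2*v**3.
The quadratic part v**2 - u**2 = (v − u)(v + u) splits into two distinct linear factors, so there are two distinct tangent lines y − 3 = ±(x − 2) — this is a node (ordinary double point).
Classification: node.


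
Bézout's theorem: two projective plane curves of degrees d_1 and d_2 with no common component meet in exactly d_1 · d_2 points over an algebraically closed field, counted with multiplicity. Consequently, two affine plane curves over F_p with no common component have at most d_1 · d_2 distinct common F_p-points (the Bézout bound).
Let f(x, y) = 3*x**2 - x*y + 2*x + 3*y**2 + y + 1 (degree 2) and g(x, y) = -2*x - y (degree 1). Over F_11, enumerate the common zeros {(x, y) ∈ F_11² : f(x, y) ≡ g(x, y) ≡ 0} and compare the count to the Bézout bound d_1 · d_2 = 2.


Common zeros: {(3, 5), (8, 6)}; count = 2; Bézout bound = 2.

deg(f) = 2, deg(g) = 1, so Bézout bound = 2.
Scan x ∈ F_11. For each x, list the y ∈ F_11 with f(x, y) ≡ 0 and those with g(x, y) ≡ 0 (mod 11); the common zeros in that column are the intersection.
  x = 0: f ≡ 0 at y ∈ {9}; g ≡ 0 at y ∈ {0}; common: ∅.
  x = 1: f ≡ 0 at y ∈ {3, 8}; g ≡ 0 at y ∈ {9}; common: ∅.
  x = 2: f ≡ 0 at y ∈ ∅; g ≡ 0 at y ∈ {7}; common: ∅.
  x = 3: f ≡ 0 at y ∈ {3, 5}; g ≡ 0 at y ∈ {5}; common: {5}.
  x = 4: f ≡ 0 at y ∈ ∅; g ≡ 0 at y ∈ {3}; common: ∅.
  x = 5: f ≡ 0 at y ∈ ∅; g ≡ 0 at y ∈ {1}; common: ∅.
  x = 6: f ≡ 0 at y ∈ {0, 9}; g ≡ 0 at y ∈ {10}; common: ∅.
  x = 7: f ≡ 0 at y ∈ ∅; g ≡ 0 at y ∈ {8}; common: ∅.
  x = 8: f ≡ 0 at y ∈ {0, 6}; g ≡ 0 at y ∈ {6}; common: {6}.
  x = 9: f ≡ 0 at y ∈ {5}; g ≡ 0 at y ∈ {4}; common: ∅.
  x = 10: f ≡ 0 at y ∈ ∅; g ≡ 0 at y ∈ {2}; common: ∅.
Collecting: common zeros = {(3, 5), (8, 6)}, so the count is 2.
Comparison with the Bézout bound: 2 ≤ 2 = deg(f)·deg(g), as expected for curves with no common component (the bound is attained).


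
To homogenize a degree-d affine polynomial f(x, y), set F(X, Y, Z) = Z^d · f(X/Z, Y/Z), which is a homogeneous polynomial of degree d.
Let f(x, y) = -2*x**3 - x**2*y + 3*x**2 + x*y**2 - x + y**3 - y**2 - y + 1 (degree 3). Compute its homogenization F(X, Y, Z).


F(X, Y, Z) = -2*X**3 - X**2*Y + 3*X**2*Z + X*Y**2 - X*Z**2 + Y**3 - Y**2*Z - Y*Z**2 + Z**3

deg(f) = 3.
Substitute x = X/Z, y = Y/Z into f, then multiply by Z^3.
  monomial -2·x^3·y^0 ↦ -2·X^3·Y^0·Z^0.
  monomial -1·x^2·y^1 ↦ -1·X^2·Y^1·Z^0.
  monomial 3·x^2·y^0 ↦ 3·X^2·Y^0·Z^1.
  monomial 1·x^1·y^2 ↦ 1·X^1·Y^2·Z^0.
  monomial -1·x^1·y^0 ↦ -1·X^1·Y^0·Z^2.
  monomial 1·x^0·y^3 ↦ 1·X^0·Y^3·Z^0.
  monomial -1·x^0·y^2 ↦ -1·X^0·Y^2·Z^1.
  monomial -1·x^0·y^1 ↦ -1·X^0·Y^1·Z^2.
  monomial 1·x^0·y^0 ↦ 1·X^0·Y^0·Z^3.
Collecting: F(X, Y, Z) = -2*X**3 - X**2*Y + 3*X**2*Z + X*Y**2 - X*Z**2 + Y**3 - Y**2*Z - Y*Z**2 + Z**3.


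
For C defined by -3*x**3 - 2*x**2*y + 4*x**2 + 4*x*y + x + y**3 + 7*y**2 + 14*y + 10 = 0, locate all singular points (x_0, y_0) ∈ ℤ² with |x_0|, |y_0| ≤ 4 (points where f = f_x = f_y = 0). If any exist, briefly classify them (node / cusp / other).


Singular points: {(1, -2)}; classification: node.

Compute partial derivatives:
  f_x = -9*x**2 - 4*x*y + 8*x + 4*y + 1.
  f_y = -2*x**2 + 4*x + 3*y**2 + 14*y + 14.
Scan x_0 ∈ {−4, ..., 4}. For each x_0, f_y(x_0, y) is a polynomial in y; find its integer roots y ∈ {−4, ..., 4}, then test f_x and f at those candidates.
  x = -4: f_y(-4, y) = 3*y**2 + 14*y - 34; no integer root y with |y| ≤ 4.
  x = -3: f_y(-3, y) = 3*y**2 + 14*y - 16; no integer root y with |y| ≤ 4.
  x = -2: f_y(-2, y) = 3*y**2 + 14*y - 2; no integer root y with |y| ≤ 4.
  x = -1: f_y(-1, y) = 3*y**2 + 14*y + 8; vanishes at y ∈ {-4}. (-1, -4): f_x = -48 ≠ 0.
  x = 0: f_y(0, y) = 3*y**2 + 14*y + 14; no integer root y with |y| ≤ 4.
  x = 1: f_y(1, y) = 3*y**2 + 14*y + 16; vanishes at y ∈ {-2}. (1, -2): f_x = 0, f = 0 — SINGULAR.
  x = 2: f_y(2, y) = 3*y**2 + 14*y + 14; no integer root y with |y| ≤ 4.
  x = 3: f_y(3, y) = 3*y**2 + 14*y + 8; vanishes at y ∈ {-4}. (3, -4): f_x = -24 ≠ 0.
  x = 4: f_y(4, y) = 3*y**2 + 14*y - 2; no integer root y with |y| ≤ 4.
Only singular point on the grid: (1, -2).
Classify: substitute x = 1 + u, y = -2 + v and expand: f = -3*u**3 - 2*u**2*v - u**2 + v**3 + v**2.
No constant or linear terms (consistent with a singular point). Quadratic part: -u**2 + v**2. Cubic part: -3*u**3 - 2*u**2*v + v**3.
The quadratic part v**2 - u**2 = (v − u)(v + u) splits into two distinct linear factors, so there are two distinct tangent lines y − -2 = ±(x − 1) — this is a node (ordinary double point).
Classification: node.


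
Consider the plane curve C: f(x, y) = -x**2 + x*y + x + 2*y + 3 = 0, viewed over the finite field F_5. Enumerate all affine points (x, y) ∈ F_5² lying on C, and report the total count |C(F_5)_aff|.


Affine F_5-points: {(0, 1), (1, 4), (2, 1), (4, 4)}; count = 4.

For each of the 25 pairs (x, y) ∈ F_5², evaluate f(x, y) mod 5. Record the zeros.
  x = 0: [0↦3, 1↦0, 2↦2, 3↦4, 4↦1]  zeros at y ∈ {1}
  x = 1: [0↦3, 1↦1, 2↦4, 3↦2, 4↦0]  zeros at y ∈ {4}
  x = 2: [0↦1, 1↦0, 2↦4, 3↦3, 4↦2]  zeros at y ∈ {1}
  x = 3: [0↦2, 1↦2, 2↦2, 3↦2, 4↦2]  zeros at y ∈ ∅
  x = 4: [0↦1, 1↦2, 2↦3, 3↦4, 4↦0]  zeros at y ∈ {4}
Collecting zeros: affine points = {(0, 1), (1, 4), (2, 1), (4, 4)}.
Total count |C(F_5)_aff| = 4.


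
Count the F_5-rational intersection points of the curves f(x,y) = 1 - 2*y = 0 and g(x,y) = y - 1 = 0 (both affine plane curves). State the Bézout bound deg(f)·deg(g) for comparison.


Common zeros: ∅; count = 0; Bézout bound = 1.

deg(f) = 1, deg(g) = 1, so Bézout bound = 1.
Scan x ∈ F_5. For each x, list the y ∈ F_5 with f(x, y) ≡ 0 and those with g(x, y) ≡ 0 (mod 5); the common zeros in that column are the intersection.
  x = 0: f ≡ 0 at y ∈ {3}; g ≡ 0 at y ∈ {1}; common: ∅.
  x = 1: f ≡ 0 at y ∈ {3}; g ≡ 0 at y ∈ {1}; common: ∅.
  x = 2: f ≡ 0 at y ∈ {3}; g ≡ 0 at y ∈ {1}; common: ∅.
  x = 3: f ≡ 0 at y ∈ {3}; g ≡ 0 at y ∈ {1}; common: ∅.
  x = 4: f ≡ 0 at y ∈ {3}; g ≡ 0 at y ∈ {1}; common: ∅.
Collecting: common zeros = ∅, so the count is 0.
Comparison with the Bézout bound: 0 ≤ 1 = deg(f)·deg(g), as expected for curves with no common component (the affine F_5-count falls short of the bound because intersections may lie at infinity, over extension fields, or carry multiplicity).


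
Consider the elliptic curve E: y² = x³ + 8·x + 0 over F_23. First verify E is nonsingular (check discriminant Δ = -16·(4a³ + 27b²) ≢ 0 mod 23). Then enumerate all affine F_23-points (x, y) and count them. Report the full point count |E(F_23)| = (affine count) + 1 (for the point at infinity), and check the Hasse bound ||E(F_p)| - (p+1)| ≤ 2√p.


Affine points = {(0, 0), (1, 3), (1, 20), (2, 1), (2, 22), (4, 2), (4, 21), (5, 2), (5, 21), (7, 10), (7, 13), (8, 1), (8, 22), (11, 4), (11, 19), (13, 1), (13, 22), (14, 2), (14, 21), (17, 9), (17, 14), (20, 8), (20, 15)}; affine count = 23; |E(F_23)| = 24.

Discriminant check: Δ ∝ 4a³ + 27b² = 4·8³ + 27·0² = 4·512 + 27·0 ≡ 1 (mod 23). Nonzero ⇒ E is nonsingular.
For each x ∈ F_23, compute rhs = x³ + 8·x + 0 mod 23, then count y ∈ F_23 with y² ≡ rhs.
  x = 0: rhs = 0, matching y values: 0 (1 points).
  x = 1: rhs = 9, matching y values: 3, 20 (2 points).
  x = 2: rhs = 1, matching y values: 1, 22 (2 points).
  x = 3: rhs = 5, matching y values: none (0 points).
  x = 4: rhs = 4, matching y values: 2, 21 (2 points).
  x = 5: rhs = 4, matching y values: 2, 21 (2 points).
  x = 6: rhs = 11, matching y values: none (0 points).
  x = 7: rhs = 8, matching y values: 10, 13 (2 points).
  x = 8: rhs = 1, matching y values: 1, 22 (2 points).
  x = 9: rhs = 19, matching y values: none (0 points).
  x = 10: rhs = 22, matching y values: none (0 points).
  x = 11: rhs = 16, matching y values: 4, 19 (2 points).
  x = 12: rhs = 7, matching y values: none (0 points).
  x = 13: rhs = 1, matching y values: 1, 22 (2 points).
  x = 14: rhs = 4, matching y values: 2, 21 (2 points).
  x = 15: rhs = 22, matching y values: none (0 points).
  x = 16: rhs = 15, matching y values: none (0 points).
  x = 17: rhs = 12, matching y values: 9, 14 (2 points).
  x = 18: rhs = 19, matching y values: none (0 points).
  x = 19: rhs = 19, matching y values: none (0 points).
  x = 20: rhs = 18, matching y values: 8, 15 (2 points).
  x = 21: rhs = 22, matching y values: none (0 points).
  x = 22: rhs = 14, matching y values: none (0 points).
Total affine count: 23.
Full point count |E(F_23)| = 23 + 1 = 24.
Hasse bound: |24 − (23+1)| = |0| = 0 ≤ 2√23 ≈ 9.5917 ✓.


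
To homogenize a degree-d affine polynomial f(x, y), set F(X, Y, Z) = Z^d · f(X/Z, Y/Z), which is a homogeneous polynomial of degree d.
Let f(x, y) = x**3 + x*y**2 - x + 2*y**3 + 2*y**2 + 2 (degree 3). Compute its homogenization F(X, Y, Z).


F(X, Y, Z) = X**3 + X*Y**2 - X*Z**2 + 2*Y**3 + 2*Y**2*Z + 2*Z**3

deg(f) = 3.
Substitute x = X/Z, y = Y/Z into f, then multiply by Z^3.
  monomial 1·x^3·y^0 ↦ 1·X^3·Y^0·Z^0.
  monomial 1·x^1·y^2 ↦ 1·X^1·Y^2·Z^0.
  monomial -1·x^1·y^0 ↦ -1·X^1·Y^0·Z^2.
  monomial 2·x^0·y^3 ↦ 2·X^0·Y^3·Z^0.
  monomial 2·x^0·y^2 ↦ 2·X^0·Y^2·Z^1.
  monomial 2·x^0·y^0 ↦ 2·X^0·Y^0·Z^3.
Collecting: F(X, Y, Z) = X**3 + X*Y**2 - X*Z**2 + 2*Y**3 + 2*Y**2*Z + 2*Z**3.


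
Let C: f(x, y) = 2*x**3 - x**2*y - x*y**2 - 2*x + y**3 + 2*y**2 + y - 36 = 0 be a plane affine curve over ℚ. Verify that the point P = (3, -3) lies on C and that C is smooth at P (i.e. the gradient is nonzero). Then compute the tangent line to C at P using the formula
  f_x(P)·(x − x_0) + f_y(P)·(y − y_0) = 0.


Tangent line at P: 61*x + 25*y - 108 = 0.

Step 1: f(3, -3) = 0, so P lies on C.
Step 2: partial derivatives
  f_x(x, y) = 6*x**2 - 2*x*y - y**2 - 2, f_y(x, y) = -x**2 - 2*x*y + 3*y**2 + 4*y + 1.
  f_x(P) = 61, f_y(P) = 25 (gradient nonzero, so P is smooth).
Step 3: tangent line at P: 61·(x − 3) + 25·(y − -3) = 0.
Expanding: 61*x + 25*y - 108 = 0.


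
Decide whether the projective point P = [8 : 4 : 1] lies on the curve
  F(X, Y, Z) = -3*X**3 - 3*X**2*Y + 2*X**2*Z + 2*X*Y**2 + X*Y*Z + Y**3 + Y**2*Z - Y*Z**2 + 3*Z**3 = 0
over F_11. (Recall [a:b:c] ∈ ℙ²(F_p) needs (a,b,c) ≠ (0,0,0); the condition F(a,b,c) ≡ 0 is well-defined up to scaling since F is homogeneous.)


F(8,4,1) ≡ 6 (mod 11); P is NOT on the curve.

Evaluate F(8, 4, 1) term-by-term (mod 11).
  -3*X**3 ↦ -3·512·1·1 = -1536
  -3*X**2*Y ↦ -3·64·4·1 = -768
  2*X**2*Z ↦ 2·64·1·1 = 128
  2*X*Y**2 ↦ 2·8·16·1 = 256
  X*Y*Z ↦ 1·8·4·1 = 32
  Y**3 ↦ 1·1·64·1 = 64
  Y**2*Z ↦ 1·1·16·1 = 16
  -Y*Z**2 ↦ -1·1·4·1 = -4
  3*Z**3 ↦ 3·1·1·1 = 3
Sum: F(8, 4, 1) = (-1536) + (-768) + (128) + (256) + (32) + (64) + (16) + (-4) + (3) = -1809.
Reducing mod 11: -1809 ≡ 6 (mod 11).
Since F(a, b, c) ≡ 6 ≠ 0 (mod 11), P does NOT lie on the curve.


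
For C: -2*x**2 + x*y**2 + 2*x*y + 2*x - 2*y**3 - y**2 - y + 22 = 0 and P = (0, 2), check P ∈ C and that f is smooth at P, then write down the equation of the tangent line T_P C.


Tangent line at P: 10*x - 29*y + 58 = 0.

Step 1: f(0, 2) = 0, so P lies on C.
Step 2: partial derivatives
  f_x(x, y) = -4*x + y**2 + 2*y + 2, f_y(x, y) = 2*x*y + 2*x - 6*y**2 - 2*y - 1.
  f_x(P) = 10, f_y(P) = -29 (gradient nonzero, so P is smooth).
Step 3: tangent line at P: 10·(x − 0) + -29·(y − 2) = 0.
Expanding: 10*x - 29*y + 58 = 0.


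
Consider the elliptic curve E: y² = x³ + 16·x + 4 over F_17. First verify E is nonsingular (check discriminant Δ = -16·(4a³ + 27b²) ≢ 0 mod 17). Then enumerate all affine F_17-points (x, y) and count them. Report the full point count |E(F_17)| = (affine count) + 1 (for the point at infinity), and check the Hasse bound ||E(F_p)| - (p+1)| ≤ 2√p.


Affine points = {(0, 2), (0, 15), (1, 2), (1, 15), (4, 8), (4, 9), (7, 0), (8, 7), (8, 10), (10, 5), (10, 12), (11, 7), (11, 10), (15, 7), (15, 10), (16, 2), (16, 15)}; affine count = 17; |E(F_17)| = 18.

Discriminant check: Δ ∝ 4a³ + 27b² = 4·16³ + 27·4² = 4·4096 + 27·16 ≡ 3 (mod 17). Nonzero ⇒ E is nonsingular.
For each x ∈ F_17, compute rhs = x³ + 16·x + 4 mod 17, then count y ∈ F_17 with y² ≡ rhs.
  x = 0: rhs = 4, matching y values: 2, 15 (2 points).
  x = 1: rhs = 4, matching y values: 2, 15 (2 points).
  x = 2: rhs = 10, matching y values: none (0 points).
  x = 3: rhs = 11, matching y values: none (0 points).
  x = 4: rhs = 13, matching y values: 8, 9 (2 points).
  x = 5: rhs = 5, matching y values: none (0 points).
  x = 6: rhs = 10, matching y values: none (0 points).
  x = 7: rhs = 0, matching y values: 0 (1 points).
  x = 8: rhs = 15, matching y values: 7, 10 (2 points).
  x = 9: rhs = 10, matching y values: none (0 points).
  x = 10: rhs = 8, matching y values: 5, 12 (2 points).
  x = 11: rhs = 15, matching y values: 7, 10 (2 points).
  x = 12: rhs = 3, matching y values: none (0 points).
  x = 13: rhs = 12, matching y values: none (0 points).
  x = 14: rhs = 14, matching y values: none (0 points).
  x = 15: rhs = 15, matching y values: 7, 10 (2 points).
  x = 16: rhs = 4, matching y values: 2, 15 (2 points).
Total affine count: 17.
Full point count |E(F_17)| = 17 + 1 = 18.
Hasse bound: |18 − (17+1)| = |0| = 0 ≤ 2√17 ≈ 8.2462 ✓.


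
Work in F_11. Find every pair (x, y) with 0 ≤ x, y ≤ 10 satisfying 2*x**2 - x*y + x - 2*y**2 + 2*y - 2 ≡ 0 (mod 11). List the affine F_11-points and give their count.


Affine F_11-points: {(1, 1), (1, 5), (2, 2), (2, 9), (4, 2), (4, 8), (5, 7), (5, 8), (9, 6), (9, 7), (10, 1), (10, 6)}; count = 12.

For each of the 121 pairs (x, y) ∈ F_11², evaluate f(x, y) mod 11. Record the zeros.
  x = 0: [0↦9, 1↦9, 2↦5, 3↦8, 4↦7, 5↦2, 6↦4, 7↦2, 8↦7, 9↦8, 10↦5]  zeros at y ∈ ∅
  x = 1: [0↦1, 1↦0, 2↦6, 3↦8, 4↦6, 5↦0, 6↦1, 7↦9, 8↦2, 9↦2, 10↦9]  zeros at y ∈ {1, 5}
  x = 2: [0↦8, 1↦6, 2↦0, 3↦1, 4↦9, 5↦2, 6↦2, 7↦9, 8↦1, 9↦0, 10↦6]  zeros at y ∈ {2, 9}
  x = 3: [0↦8, 1↦5, 2↦9, 3↦9, 4↦5, 5↦8, 6↦7, 7↦2, 8↦4, 9↦2, 10↦7]  zeros at y ∈ ∅
  x = 4: [0↦1, 1↦8, 2↦0, 3↦10, 4↦5, 5↦7, 6↦5, 7↦10, 8↦0, 9↦8, 10↦1]  zeros at y ∈ {2, 8}
  x = 5: [0↦9, 1↦4, 2↦6, 3↦4, 4↦9, 5↦10, 6↦7, 7↦0, 8↦0, 9↦7, 10↦10]  zeros at y ∈ {7, 8}
  x = 6: [0↦10, 1↦4, 2↦5, 3↦2, 4↦6, 5↦6, 6↦2, 7↦5, 8↦4, 9↦10, 10↦1]  zeros at y ∈ ∅
  x = 7: [0↦4, 1↦8, 2↦8, 3↦4, 4↦7, 5↦6, 6↦1, 7↦3, 8↦1, 9↦6, 10↦7]  zeros at y ∈ ∅
  x = 8: [0↦2, 1↦5, 2↦4, 3↦10, 4↦1, 5↦10, 6↦4, 7↦5, 8↦2, 9↦6, 10↦6]  zeros at y ∈ ∅
  x = 9: [0↦4, 1↦6, 2↦4, 3↦9, 4↦10, 5↦7, 6↦0, 7↦0, 8↦7, 9↦10, 10↦9]  zeros at y ∈ {6, 7}
  x = 10: [0↦10, 1↦0, 2↦8, 3↦1, 4↦1, 5↦8, 6↦0, 7↦10, 8↦5, 9↦7, 10↦5]  zeros at y ∈ {1, 6}
Collecting zeros: affine points = {(1, 1), (1, 5), (2, 2), (2, 9), (4, 2), (4, 8), (5, 7), (5, 8), (9, 6), (9, 7), (10, 1), (10, 6)}.
Total count |C(F_11)_aff| = 12.


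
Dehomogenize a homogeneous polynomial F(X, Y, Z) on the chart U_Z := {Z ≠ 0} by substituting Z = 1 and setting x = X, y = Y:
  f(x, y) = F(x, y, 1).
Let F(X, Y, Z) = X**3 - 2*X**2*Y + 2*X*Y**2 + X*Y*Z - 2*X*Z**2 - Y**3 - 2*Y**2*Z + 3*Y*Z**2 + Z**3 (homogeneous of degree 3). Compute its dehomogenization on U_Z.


f(x, y) = x**3 - 2*x**2*y + 2*x*y**2 + x*y - 2*x - y**3 - 2*y**2 + 3*y + 1

On U_Z we set Z = 1. Each monomial c·X^i·Y^j·Z^k in F becomes c·x^i·y^j·1^k = c·x^i·y^j.
Substituting Z = 1: F(X, Y, 1) = x**3 - 2*x**2*y + 2*x*y**2 + x*y - 2*x - y**3 - 2*y**2 + 3*y + 1.
Note: deg(f) ≤ deg(F) = 3; strict inequality happens when F is divisible by Z (lost terms).


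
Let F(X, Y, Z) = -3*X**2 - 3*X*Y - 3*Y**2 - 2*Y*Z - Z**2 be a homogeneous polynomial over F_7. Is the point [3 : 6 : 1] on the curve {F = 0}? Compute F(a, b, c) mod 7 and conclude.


F(3,6,1) ≡ 1 (mod 7); P is NOT on the curve.

Evaluate F(3, 6, 1) term-by-term (mod 7).
  -3*X**2 ↦ -3·9·1·1 = -27
  -3*X*Y ↦ -3·3·6·1 = -54
  -3*Y**2 ↦ -3·1·36·1 = -108
  -2*Y*Z ↦ -2·1·6·1 = -12
  -Z**2 ↦ -1·1·1·1 = -1
Sum: F(3, 6, 1) = (-27) + (-54) + (-108) + (-12) + (-1) = -202.
Reducing mod 7: -202 ≡ 1 (mod 7).
Since F(a, b, c) ≡ 1 ≠ 0 (mod 7), P does NOT lie on the curve.


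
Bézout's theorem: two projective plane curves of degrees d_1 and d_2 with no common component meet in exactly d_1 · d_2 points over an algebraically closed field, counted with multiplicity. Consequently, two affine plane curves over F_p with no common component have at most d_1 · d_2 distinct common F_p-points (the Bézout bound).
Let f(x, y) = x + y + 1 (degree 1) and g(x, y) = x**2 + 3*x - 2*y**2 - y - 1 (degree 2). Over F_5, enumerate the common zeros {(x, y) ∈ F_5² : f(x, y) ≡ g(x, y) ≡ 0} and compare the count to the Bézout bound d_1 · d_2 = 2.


Common zeros: ∅; count = 0; Bézout bound = 2.

deg(f) = 1, deg(g) = 2, so Bézout bound = 2.
Scan x ∈ F_5. For each x, list the y ∈ F_5 with f(x, y) ≡ 0 and those with g(x, y) ≡ 0 (mod 5); the common zeros in that column are the intersection.
  x = 0: f ≡ 0 at y ∈ {4}; g ≡ 0 at y ∈ ∅; common: ∅.
  x = 1: f ≡ 0 at y ∈ {3}; g ≡ 0 at y ∈ {1}; common: ∅.
  x = 2: f ≡ 0 at y ∈ {2}; g ≡ 0 at y ∈ ∅; common: ∅.
  x = 3: f ≡ 0 at y ∈ {1}; g ≡ 0 at y ∈ ∅; common: ∅.
  x = 4: f ≡ 0 at y ∈ {0}; g ≡ 0 at y ∈ ∅; common: ∅.
Collecting: common zeros = ∅, so the count is 0.
Comparison with the Bézout bound: 0 ≤ 2 = deg(f)·deg(g), as expected for curves with no common component (the affine F_5-count falls short of the bound because intersections may lie at infinity, over extension fields, or carry multiplicity).


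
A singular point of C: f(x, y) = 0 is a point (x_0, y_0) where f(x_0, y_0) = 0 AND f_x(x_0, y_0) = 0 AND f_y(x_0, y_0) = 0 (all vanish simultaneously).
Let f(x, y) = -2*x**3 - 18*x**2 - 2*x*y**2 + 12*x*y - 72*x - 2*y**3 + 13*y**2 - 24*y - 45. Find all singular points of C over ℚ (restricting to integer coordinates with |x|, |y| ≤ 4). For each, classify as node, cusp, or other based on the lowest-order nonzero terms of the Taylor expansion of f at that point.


Singular points: {(-3, 3)}; classification: cusp.

Compute partial derivatives:
  f_x = -6*x**2 - 36*x - 2*y**2 + 12*y - 72.
  f_y = -4*x*y + 12*x - 6*y**2 + 26*y - 24.
Scan x_0 ∈ {−4, ..., 4}. For each x_0, f_y(x_0, y) is a polynomial in y; find its integer roots y ∈ {−4, ..., 4}, then test f_x and f at those candidates.
  x = -4: f_y(-4, y) = -6*y**2 + 42*y - 72; vanishes at y ∈ {3, 4}. (-4, 3): f_x = -6 ≠ 0; (-4, 4): f_x = -8 ≠ 0.
  x = -3: f_y(-3, y) = -6*y**2 + 38*y - 60; vanishes at y ∈ {3}. (-3, 3): f_x = 0, f = 0 — SINGULAR.
  x = -2: f_y(-2, y) = -6*y**2 + 34*y - 48; vanishes at y ∈ {3}. (-2, 3): f_x = -6 ≠ 0.
  x = -1: f_y(-1, y) = -6*y**2 + 30*y - 36; vanishes at y ∈ {2, 3}. (-1, 2): f_x = -26 ≠ 0; (-1, 3): f_x = -24 ≠ 0.
  x = 0: f_y(0, y) = -6*y**2 + 26*y - 24; vanishes at y ∈ {3}. (0, 3): f_x = -54 ≠ 0.
  x = 1: f_y(1, y) = -6*y**2 + 22*y - 12; vanishes at y ∈ {3}. (1, 3): f_x = -96 ≠ 0.
  x = 2: f_y(2, y) = -6*y**2 + 18*y; vanishes at y ∈ {0, 3}. (2, 0): f_x = -168 ≠ 0; (2, 3): f_x = -150 ≠ 0.
  x = 3: f_y(3, y) = -6*y**2 + 14*y + 12; vanishes at y ∈ {3}. (3, 3): f_x = -216 ≠ 0.
  x = 4: f_y(4, y) = -6*y**2 + 10*y + 24; vanishes at y ∈ {3}. (4, 3): f_x = -294 ≠ 0.
Only singular point on the grid: (-3, 3).
Classify: substitute x = -3 + u, y = 3 + v and expand: f = -2*u**3 - 2*u*v**2 - 2*v**3 + v**2.
No constant or linear terms (consistent with a singular point). Quadratic part: v**2. Cubic part: -2*u**3 - 2*u*v**2 - 2*v**3.
The quadratic part v**2 is a perfect square, so there is a single (double) tangent line v = 0, i.e. y = 3. Restricting the cubic part to that line (v = 0) leaves -2*u**3 ≠ 0, so f is not divisible by v and the branch is v² ≈ 2*u**3 to lowest order — this is a cusp.
Classification: cusp.


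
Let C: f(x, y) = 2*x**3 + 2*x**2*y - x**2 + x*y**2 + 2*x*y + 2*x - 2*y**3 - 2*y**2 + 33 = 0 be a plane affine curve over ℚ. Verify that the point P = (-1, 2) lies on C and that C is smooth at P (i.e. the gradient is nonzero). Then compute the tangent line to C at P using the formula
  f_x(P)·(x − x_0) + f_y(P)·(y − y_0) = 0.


Tangent line at P: 10*x - 36*y + 82 = 0.

Step 1: f(-1, 2) = 0, so P lies on C.
Step 2: partial derivatives
  f_x(x, y) = 6*x**2 + 4*x*y - 2*x + y**2 + 2*y + 2, f_y(x, y) = 2*x**2 + 2*x*y + 2*x - 6*y**2 - 4*y.
  f_x(P) = 10, f_y(P) = -36 (gradient nonzero, so P is smooth).
Step 3: tangent line at P: 10·(x − -1) + -36·(y − 2) = 0.
Expanding: 10*x - 36*y + 82 = 0.


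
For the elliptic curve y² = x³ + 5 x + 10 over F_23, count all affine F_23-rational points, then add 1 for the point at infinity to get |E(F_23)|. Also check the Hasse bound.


Affine points = {(1, 4), (1, 19), (3, 11), (3, 12), (4, 5), (4, 18), (6, 7), (6, 16), (9, 5), (9, 18), (10, 5), (10, 18), (11, 4), (11, 19), (12, 2), (12, 21), (13, 8), (13, 15), (14, 8), (14, 15), (16, 0), (19, 8), (19, 15), (22, 2), (22, 21)}; affine count = 25; |E(F_23)| = 26.

Discriminant check: Δ ∝ 4a³ + 27b² = 4·5³ + 27·10² = 4·125 + 27·100 ≡ 3 (mod 23). Nonzero ⇒ E is nonsingular.
For each x ∈ F_23, compute rhs = x³ + 5·x + 10 mod 23, then count y ∈ F_23 with y² ≡ rhs.
  x = 0: rhs = 10, matching y values: none (0 points).
  x = 1: rhs = 16, matching y values: 4, 19 (2 points).
  x = 2: rhs = 5, matching y values: none (0 points).
  x = 3: rhs = 6, matching y values: 11, 12 (2 points).
  x = 4: rhs = 2, matching y values: 5, 18 (2 points).
  x = 5: rhs = 22, matching y values: none (0 points).
  x = 6: rhs = 3, matching y values: 7, 16 (2 points).
  x = 7: rhs = 20, matching y values: none (0 points).
  x = 8: rhs = 10, matching y values: none (0 points).
  x = 9: rhs = 2, matching y values: 5, 18 (2 points).
  x = 10: rhs = 2, matching y values: 5, 18 (2 points).
  x = 11: rhs = 16, matching y values: 4, 19 (2 points).
  x = 12: rhs = 4, matching y values: 2, 21 (2 points).
  x = 13: rhs = 18, matching y values: 8, 15 (2 points).
  x = 14: rhs = 18, matching y values: 8, 15 (2 points).
  x = 15: rhs = 10, matching y values: none (0 points).
  x = 16: rhs = 0, matching y values: 0 (1 points).
  x = 17: rhs = 17, matching y values: none (0 points).
  x = 18: rhs = 21, matching y values: none (0 points).
  x = 19: rhs = 18, matching y values: 8, 15 (2 points).
  x = 20: rhs = 14, matching y values: none (0 points).
  x = 21: rhs = 15, matching y values: none (0 points).
  x = 22: rhs = 4, matching y values: 2, 21 (2 points).
Total affine count: 25.
Full point count |E(F_23)| = 25 + 1 = 26.
Hasse bound: |26 − (23+1)| = |2| = 2 ≤ 2√23 ≈ 9.5917 ✓.


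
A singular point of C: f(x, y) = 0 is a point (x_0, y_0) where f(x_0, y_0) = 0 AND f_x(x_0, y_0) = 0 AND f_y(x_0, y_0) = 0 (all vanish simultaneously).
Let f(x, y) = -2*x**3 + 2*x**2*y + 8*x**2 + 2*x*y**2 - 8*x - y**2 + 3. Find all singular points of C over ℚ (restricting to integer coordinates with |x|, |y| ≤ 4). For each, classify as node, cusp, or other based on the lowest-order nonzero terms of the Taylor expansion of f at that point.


Singular points: {(1, -1)}; classification: cusp.

Compute partial derivatives:
  f_x = -6*x**2 + 4*x*y + 16*x + 2*y**2 - 8.
  f_y = 2*x**2 + 4*x*y - 2*y.
Scan x_0 ∈ {−4, ..., 4}. For each x_0, f_y(x_0, y) is a polynomial in y; find its integer roots y ∈ {−4, ..., 4}, then test f_x and f at those candidates.
  x = -4: f_y(-4, y) = 32 - 18*y; no integer root y with |y| ≤ 4.
  x = -3: f_y(-3, y) = 18 - 14*y; no integer root y with |y| ≤ 4.
  x = -2: f_y(-2, y) = 8 - 10*y; no integer root y with |y| ≤ 4.
  x = -1: f_y(-1, y) = 2 - 6*y; no integer root y with |y| ≤ 4.
  x = 0: f_y(0, y) = -2*y; vanishes at y ∈ {0}. (0, 0): f_x = -8 ≠ 0.
  x = 1: f_y(1, y) = 2*y + 2; vanishes at y ∈ {-1}. (1, -1): f_x = 0, f = 0 — SINGULAR.
  x = 2: f_y(2, y) = 6*y + 8; no integer root y with |y| ≤ 4.
  x = 3: f_y(3, y) = 10*y + 18; no integer root y with |y| ≤ 4.
  x = 4: f_y(4, y) = 14*y + 32; no integer root y with |y| ≤ 4.
Only singular point on the grid: (1, -1).
Classify: substitute x = 1 + u, y = -1 + v and expand: f = -2*u**3 + 2*u**2*v + 2*u*v**2 + v**2.
No constant or linear terms (consistent with a singular point). Quadratic part: v**2. Cubic part: -2*u**3 + 2*u**2*v + 2*u*v**2.
The quadratic part v**2 is a perfect square, so there is a single (double) tangent line v = 0, i.e. y = -1. Restricting the cubic part to that line (v = 0) leaves -2*u**3 ≠ 0, so f is not divisible by v and the branch is v² ≈ 2*u**3 to lowest order — this is a cusp.
Classification: cusp.


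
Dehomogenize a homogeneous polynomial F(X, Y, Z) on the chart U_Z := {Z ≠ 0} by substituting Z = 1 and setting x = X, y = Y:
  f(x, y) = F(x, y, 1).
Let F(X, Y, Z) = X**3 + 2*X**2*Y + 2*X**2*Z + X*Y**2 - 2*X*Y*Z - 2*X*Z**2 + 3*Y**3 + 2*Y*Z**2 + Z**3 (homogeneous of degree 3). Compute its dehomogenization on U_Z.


f(x, y) = x**3 + 2*x**2*y + 2*x**2 + x*y**2 - 2*x*y - 2*x + 3*y**3 + 2*y + 1

On U_Z we set Z = 1. Each monomial c·X^i·Y^j·Z^k in F becomes c·x^i·y^j·1^k = c·x^i·y^j.
Substituting Z = 1: F(X, Y, 1) = x**3 + 2*x**2*y + 2*x**2 + x*y**2 - 2*x*y - 2*x + 3*y**3 + 2*y + 1.
Note: deg(f) ≤ deg(F) = 3; strict inequality happens when F is divisible by Z (lost terms).


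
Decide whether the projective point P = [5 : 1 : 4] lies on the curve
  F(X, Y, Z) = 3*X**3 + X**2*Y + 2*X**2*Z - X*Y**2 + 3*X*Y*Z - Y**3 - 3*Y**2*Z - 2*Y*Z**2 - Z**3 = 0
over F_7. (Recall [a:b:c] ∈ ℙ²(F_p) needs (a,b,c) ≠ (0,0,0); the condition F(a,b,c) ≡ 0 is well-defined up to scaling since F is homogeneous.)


F(5,1,4) ≡ 0 (mod 7); P is on the curve.

Evaluate F(5, 1, 4) term-by-term (mod 7).
  3*X**3 ↦ 3·125·1·1 = 375
  X**2*Y ↦ 1·25·1·1 = 25
  2*X**2*Z ↦ 2·25·1·4 = 200
  -X*Y**2 ↦ -1·5·1·1 = -5
  3*X*Y*Z ↦ 3·5·1·4 = 60
  -Y**3 ↦ -1·1·1·1 = -1
  -3*Y**2*Z ↦ -3·1·1·4 = -12
  -2*Y*Z**2 ↦ -2·1·1·16 = -32
  -Z**3 ↦ -1·1·1·64 = -64
Sum: F(5, 1, 4) = (375) + (25) + (200) + (-5) + (60) + (-1) + (-12) + (-32) + (-64) = 546.
Reducing mod 7: 546 ≡ 0 (mod 7).
Since F(a, b, c) ≡ 0 (mod 7), P lies on the curve.


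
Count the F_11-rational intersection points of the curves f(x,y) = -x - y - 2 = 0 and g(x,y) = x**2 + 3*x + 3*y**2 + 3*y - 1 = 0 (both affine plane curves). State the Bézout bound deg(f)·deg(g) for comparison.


Common zeros: {(3, 6), (5, 4)}; count = 2; Bézout bound = 2.

deg(f) = 1, deg(g) = 2, so Bézout bound = 2.
Scan x ∈ F_11. For each x, list the y ∈ F_11 with f(x, y) ≡ 0 and those with g(x, y) ≡ 0 (mod 11); the common zeros in that column are the intersection.
  x = 0: f ≡ 0 at y ∈ {9}; g ≡ 0 at y ∈ ∅; common: ∅.
  x = 1: f ≡ 0 at y ∈ {8}; g ≡ 0 at y ∈ ∅; common: ∅.
  x = 2: f ≡ 0 at y ∈ {7}; g ≡ 0 at y ∈ {5}; common: ∅.
  x = 3: f ≡ 0 at y ∈ {6}; g ≡ 0 at y ∈ {4, 6}; common: {6}.
  x = 4: f ≡ 0 at y ∈ {5}; g ≡ 0 at y ∈ {1, 9}; common: ∅.
  x = 5: f ≡ 0 at y ∈ {4}; g ≡ 0 at y ∈ {4, 6}; common: {4}.
  x = 6: f ≡ 0 at y ∈ {3}; g ≡ 0 at y ∈ {5}; common: ∅.
  x = 7: f ≡ 0 at y ∈ {2}; g ≡ 0 at y ∈ ∅; common: ∅.
  x = 8: f ≡ 0 at y ∈ {1}; g ≡ 0 at y ∈ ∅; common: ∅.
  x = 9: f ≡ 0 at y ∈ {0}; g ≡ 0 at y ∈ {3, 7}; common: ∅.
  x = 10: f ≡ 0 at y ∈ {10}; g ≡ 0 at y ∈ {3, 7}; common: ∅.
Collecting: common zeros = {(3, 6), (5, 4)}, so the count is 2.
Comparison with the Bézout bound: 2 ≤ 2 = deg(f)·deg(g), as expected for curves with no common component (the bound is attained).


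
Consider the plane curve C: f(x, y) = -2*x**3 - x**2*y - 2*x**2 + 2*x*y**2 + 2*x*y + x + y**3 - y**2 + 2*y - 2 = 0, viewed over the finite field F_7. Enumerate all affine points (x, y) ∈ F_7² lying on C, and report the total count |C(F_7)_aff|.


Affine F_7-points: {(0, 1), (1, 1), (2, 2), (4, 5), (6, 5)}; count = 5.

For each of the 49 pairs (x, y) ∈ F_7², evaluate f(x, y) mod 7. Record the zeros.
  x = 0: [0↦5, 1↦0, 2↦6, 3↦1, 4↦5, 5↦3, 6↦1]  zeros at y ∈ {1}
  x = 1: [0↦2, 1↦0, 2↦6, 3↦5, 4↦3, 5↦6, 6↦6]  zeros at y ∈ {1}
  x = 2: [0↦4, 1↦3, 2↦0, 3↦1, 4↦5, 5↦4, 6↦4]  zeros at y ∈ {2}
  x = 3: [0↦6, 1↦4, 2↦4, 3↦5, 4↦6, 5↦6, 6↦4]  zeros at y ∈ ∅
  x = 4: [0↦3, 1↦5, 2↦6, 3↦5, 4↦1, 5↦0, 6↦1]  zeros at y ∈ {5}
  x = 5: [0↦4, 1↦1, 2↦1, 3↦3, 4↦6, 5↦2, 6↦4]  zeros at y ∈ ∅
  x = 6: [0↦4, 1↦1, 2↦5, 3↦1, 4↦2, 5↦0, 6↦1]  zeros at y ∈ {5}
Collecting zeros: affine points = {(0, 1), (1, 1), (2, 2), (4, 5), (6, 5)}.
Total count |C(F_7)_aff| = 5.


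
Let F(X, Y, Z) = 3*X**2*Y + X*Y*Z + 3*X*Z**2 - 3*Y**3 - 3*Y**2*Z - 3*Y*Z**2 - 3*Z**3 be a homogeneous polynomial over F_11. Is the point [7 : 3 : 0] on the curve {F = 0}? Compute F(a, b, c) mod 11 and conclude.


F(7,3,0) ≡ 8 (mod 11); P is NOT on the curve.

Evaluate F(7, 3, 0) term-by-term (mod 11).
  3*X**2*Y ↦ 3·49·3·1 = 441
  X*Y*Z ↦ 1·7·3·0 = 0
  3*X*Z**2 ↦ 3·7·1·0 = 0
  -3*Y**3 ↦ -3·1·27·1 = -81
  -3*Y**2*Z ↦ -3·1·9·0 = 0
  -3*Y*Z**2 ↦ -3·1·3·0 = 0
  -3*Z**3 ↦ -3·1·1·0 = 0
Sum: F(7, 3, 0) = (441) + (0) + (0) + (-81) + (0) + (0) + (0) = 360.
Reducing mod 11: 360 ≡ 8 (mod 11).
Since F(a, b, c) ≡ 8 ≠ 0 (mod 11), P does NOT lie on the curve.


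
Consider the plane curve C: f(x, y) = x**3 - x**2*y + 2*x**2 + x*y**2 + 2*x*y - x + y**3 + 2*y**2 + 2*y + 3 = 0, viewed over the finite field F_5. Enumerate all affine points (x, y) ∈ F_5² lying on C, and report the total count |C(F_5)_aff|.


Affine F_5-points: {(1, 0), (2, 2), (3, 0), (3, 1), (3, 4), (4, 0), (4, 2)}; count = 7.

For each of the 25 pairs (x, y) ∈ F_5², evaluate f(x, y) mod 5. Record the zeros.
  x = 0: [0↦3, 1↦3, 2↦3, 3↦4, 4↦2]  zeros at y ∈ ∅
  x = 1: [0↦0, 1↦2, 2↦1, 3↦3, 4↦4]  zeros at y ∈ {0}
  x = 2: [0↦2, 1↦4, 2↦0, 3↦1, 4↦3]  zeros at y ∈ {2}
  x = 3: [0↦0, 1↦0, 2↦1, 3↦4, 4↦0]  zeros at y ∈ {0, 1, 4}
  x = 4: [0↦0, 1↦1, 2↦0, 3↦3, 4↦1]  zeros at y ∈ {0, 2}
Collecting zeros: affine points = {(1, 0), (2, 2), (3, 0), (3, 1), (3, 4), (4, 0), (4, 2)}.
Total count |C(F_5)_aff| = 7.


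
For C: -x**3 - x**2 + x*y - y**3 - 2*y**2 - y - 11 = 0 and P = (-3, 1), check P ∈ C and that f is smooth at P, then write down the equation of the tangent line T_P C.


Tangent line at P: -20*x - 11*y - 49 = 0.

Step 1: f(-3, 1) = 0, so P lies on C.
Step 2: partial derivatives
  f_x(x, y) = -3*x**2 - 2*x + y, f_y(x, y) = x - 3*y**2 - 4*y - 1.
  f_x(P) = -20, f_y(P) = -11 (gradient nonzero, so P is smooth).
Step 3: tangent line at P: -20·(x − -3) + -11·(y − 1) = 0.
Expanding: -20*x - 11*y - 49 = 0.


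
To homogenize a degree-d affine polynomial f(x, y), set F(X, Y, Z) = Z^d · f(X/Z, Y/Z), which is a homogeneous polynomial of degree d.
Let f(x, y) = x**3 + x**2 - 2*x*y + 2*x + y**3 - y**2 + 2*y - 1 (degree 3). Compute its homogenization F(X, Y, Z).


F(X, Y, Z) = X**3 + X**2*Z - 2*X*Y*Z + 2*X*Z**2 + Y**3 - Y**2*Z + 2*Y*Z**2 - Z**3

deg(f) = 3.
Substitute x = X/Z, y = Y/Z into f, then multiply by Z^3.
  monomial 1·x^3·y^0 ↦ 1·X^3·Y^0·Z^0.
  monomial 1·x^2·y^0 ↦ 1·X^2·Y^0·Z^1.
  monomial -2·x^1·y^1 ↦ -2·X^1·Y^1·Z^1.
  monomial 2·x^1·y^0 ↦ 2·X^1·Y^0·Z^2.
  monomial 1·x^0·y^3 ↦ 1·X^0·Y^3·Z^0.
  monomial -1·x^0·y^2 ↦ -1·X^0·Y^2·Z^1.
  monomial 2·x^0·y^1 ↦ 2·X^0·Y^1·Z^2.
  monomial -1·x^0·y^0 ↦ -1·X^0·Y^0·Z^3.
Collecting: F(X, Y, Z) = X**3 + X**2*Z - 2*X*Y*Z + 2*X*Z**2 + Y**3 - Y**2*Z + 2*Y*Z**2 - Z**3.


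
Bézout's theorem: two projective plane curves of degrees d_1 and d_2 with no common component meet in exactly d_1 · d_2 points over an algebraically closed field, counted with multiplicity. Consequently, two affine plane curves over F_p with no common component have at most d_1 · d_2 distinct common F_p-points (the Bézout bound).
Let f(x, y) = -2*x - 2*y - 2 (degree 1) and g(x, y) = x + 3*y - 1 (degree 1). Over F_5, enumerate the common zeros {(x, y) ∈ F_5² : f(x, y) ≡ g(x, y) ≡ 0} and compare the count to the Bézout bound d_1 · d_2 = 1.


Common zeros: {(3, 1)}; count = 1; Bézout bound = 1.

deg(f) = 1, deg(g) = 1, so Bézout bound = 1.
Scan x ∈ F_5. For each x, list the y ∈ F_5 with f(x, y) ≡ 0 and those with g(x, y) ≡ 0 (mod 5); the common zeros in that column are the intersection.
  x = 0: f ≡ 0 at y ∈ {4}; g ≡ 0 at y ∈ {2}; common: ∅.
  x = 1: f ≡ 0 at y ∈ {3}; g ≡ 0 at y ∈ {0}; common: ∅.
  x = 2: f ≡ 0 at y ∈ {2}; g ≡ 0 at y ∈ {3}; common: ∅.
  x = 3: f ≡ 0 at y ∈ {1}; g ≡ 0 at y ∈ {1}; common: {1}.
  x = 4: f ≡ 0 at y ∈ {0}; g ≡ 0 at y ∈ {4}; common: ∅.
Collecting: common zeros = {(3, 1)}, so the count is 1.
Comparison with the Bézout bound: 1 ≤ 1 = deg(f)·deg(g), as expected for curves with no common component (the bound is attained).


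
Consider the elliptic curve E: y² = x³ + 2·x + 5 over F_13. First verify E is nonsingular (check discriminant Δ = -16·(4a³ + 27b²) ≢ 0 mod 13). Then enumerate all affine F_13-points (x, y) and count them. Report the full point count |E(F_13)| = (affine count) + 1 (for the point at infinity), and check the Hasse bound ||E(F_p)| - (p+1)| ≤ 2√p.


Affine points = {(2, 2), (2, 11), (3, 5), (3, 8), (4, 5), (4, 8), (5, 6), (5, 7), (6, 5), (6, 8), (8, 0)}; affine count = 11; |E(F_13)| = 12.

Discriminant check: Δ ∝ 4a³ + 27b² = 4·2³ + 27·5² = 4·8 + 27·25 ≡ 5 (mod 13). Nonzero ⇒ E is nonsingular.
For each x ∈ F_13, compute rhs = x³ + 2·x + 5 mod 13, then count y ∈ F_13 with y² ≡ rhs.
  x = 0: rhs = 5, matching y values: none (0 points).
  x = 1: rhs = 8, matching y values: none (0 points).
  x = 2: rhs = 4, matching y values: 2, 11 (2 points).
  x = 3: rhs = 12, matching y values: 5, 8 (2 points).
  x = 4: rhs = 12, matching y values: 5, 8 (2 points).
  x = 5: rhs = 10, matching y values: 6, 7 (2 points).
  x = 6: rhs = 12, matching y values: 5, 8 (2 points).
  x = 7: rhs = 11, matching y values: none (0 points).
  x = 8: rhs = 0, matching y values: 0 (1 points).
  x = 9: rhs = 11, matching y values: none (0 points).
  x = 10: rhs = 11, matching y values: none (0 points).
  x = 11: rhs = 6, matching y values: none (0 points).
  x = 12: rhs = 2, matching y values: none (0 points).
Total affine count: 11.
Full point count |E(F_13)| = 11 + 1 = 12.
Hasse bound: |12 − (13+1)| = |-2| = 2 ≤ 2√13 ≈ 7.2111 ✓.


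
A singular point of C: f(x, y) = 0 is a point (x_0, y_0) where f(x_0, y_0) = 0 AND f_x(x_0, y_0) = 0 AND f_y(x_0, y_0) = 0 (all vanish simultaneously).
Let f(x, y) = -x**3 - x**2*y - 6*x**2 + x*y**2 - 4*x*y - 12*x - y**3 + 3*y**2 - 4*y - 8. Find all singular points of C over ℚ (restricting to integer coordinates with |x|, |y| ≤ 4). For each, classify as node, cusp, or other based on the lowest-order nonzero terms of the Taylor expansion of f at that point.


Singular points: {(-2, 0)}; classification: cusp.

Compute partial derivatives:
  f_x = -3*x**2 - 2*x*y - 12*x + y**2 - 4*y - 12.
  f_y = -x**2 + 2*x*y - 4*x - 3*y**2 + 6*y - 4.
Scan x_0 ∈ {−4, ..., 4}. For each x_0, f_y(x_0, y) is a polynomial in y; find its integer roots y ∈ {−4, ..., 4}, then test f_x and f at those candidates.
  x = -4: f_y(-4, y) = -3*y**2 - 2*y - 4; no integer root y with |y| ≤ 4.
  x = -3: f_y(-3, y) = -3*y**2 - 1; no integer root y with |y| ≤ 4.
  x = -2: f_y(-2, y) = -3*y**2 + 2*y; vanishes at y ∈ {0}. (-2, 0): f_x = 0, f = 0 — SINGULAR.
  x = -1: f_y(-1, y) = -3*y**2 + 4*y - 1; vanishes at y ∈ {1}. (-1, 1): f_x = -4 ≠ 0.
  x = 0: f_y(0, y) = -3*y**2 + 6*y - 4; no integer root y with |y| ≤ 4.
  x = 1: f_y(1, y) = -3*y**2 + 8*y - 9; no integer root y with |y| ≤ 4.
  x = 2: f_y(2, y) = -3*y**2 + 10*y - 16; no integer root y with |y| ≤ 4.
  x = 3: f_y(3, y) = -3*y**2 + 12*y - 25; no integer root y with |y| ≤ 4.
  x = 4: f_y(4, y) = -3*y**2 + 14*y - 36; no integer root y with |y| ≤ 4.
Only singular point on the grid: (-2, 0).
Classify: substitute x = -2 + u, y = 0 + v and expand: f = -u**3 - u**2*v + u*v**2 - v**3 + v**2.
No constant or linear terms (consistent with a singular point). Quadratic part: v**2. Cubic part: -u**3 - u**2*v + u*v**2 - v**3.
The quadratic part v**2 is a perfect square, so there is a single (double) tangent line v = 0, i.e. y = 0. Restricting the cubic part to that line (v = 0) leaves -u**3 ≠ 0, so f is not divisible by v and the branch is v² ≈ u**3 to lowest order — this is a cusp.
Classification: cusp.


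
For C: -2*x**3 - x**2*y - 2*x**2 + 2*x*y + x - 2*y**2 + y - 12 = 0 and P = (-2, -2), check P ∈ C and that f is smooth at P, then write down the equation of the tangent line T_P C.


Tangent line at P: -27*x + y - 52 = 0.

Step 1: f(-2, -2) = 0, so P lies on C.
Step 2: partial derivatives
  f_x(x, y) = -6*x**2 - 2*x*y - 4*x + 2*y + 1, f_y(x, y) = -x**2 + 2*x - 4*y + 1.
  f_x(P) = -27, f_y(P) = 1 (gradient nonzero, so P is smooth).
Step 3: tangent line at P: -27·(x − -2) + 1·(y − -2) = 0.
Expanding: -27*x + y - 52 = 0.


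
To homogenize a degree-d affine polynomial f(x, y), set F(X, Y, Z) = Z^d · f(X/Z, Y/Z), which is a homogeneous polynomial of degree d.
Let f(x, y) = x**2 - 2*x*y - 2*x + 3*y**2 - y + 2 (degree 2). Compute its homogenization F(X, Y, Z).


F(X, Y, Z) = X**2 - 2*X*Y - 2*X*Z + 3*Y**2 - Y*Z + 2*Z**2

deg(f) = 2.
Substitute x = X/Z, y = Y/Z into f, then multiply by Z^2.
  monomial 1·x^2·y^0 ↦ 1·X^2·Y^0·Z^0.
  monomial -2·x^1·y^1 ↦ -2·X^1·Y^1·Z^0.
  monomial -2·x^1·y^0 ↦ -2·X^1·Y^0·Z^1.
  monomial 3·x^0·y^2 ↦ 3·X^0·Y^2·Z^0.
  monomial -1·x^0·y^1 ↦ -1·X^0·Y^1·Z^1.
  monomial 2·x^0·y^0 ↦ 2·X^0·Y^0·Z^2.
Collecting: F(X, Y, Z) = X**2 - 2*X*Y - 2*X*Z + 3*Y**2 - Y*Z + 2*Z**2.


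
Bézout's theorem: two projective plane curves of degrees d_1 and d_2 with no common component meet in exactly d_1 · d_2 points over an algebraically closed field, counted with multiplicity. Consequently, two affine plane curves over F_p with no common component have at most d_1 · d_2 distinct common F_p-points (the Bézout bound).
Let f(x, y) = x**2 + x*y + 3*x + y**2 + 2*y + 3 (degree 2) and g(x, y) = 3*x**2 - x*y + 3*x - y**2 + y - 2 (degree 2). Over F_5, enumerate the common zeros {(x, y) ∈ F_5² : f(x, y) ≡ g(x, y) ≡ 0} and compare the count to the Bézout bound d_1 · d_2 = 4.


Common zeros: {(1, 3), (2, 2)}; count = 2; Bézout bound = 4.

deg(f) = 2, deg(g) = 2, so Bézout bound = 4.
Scan x ∈ F_5. For each x, list the y ∈ F_5 with f(x, y) ≡ 0 and those with g(x, y) ≡ 0 (mod 5); the common zeros in that column are the intersection.
  x = 0: f ≡ 0 at y ∈ ∅; g ≡ 0 at y ∈ ∅; common: ∅.
  x = 1: f ≡ 0 at y ∈ {3, 4}; g ≡ 0 at y ∈ {2, 3}; common: {3}.
  x = 2: f ≡ 0 at y ∈ {2, 4}; g ≡ 0 at y ∈ {2}; common: {2}.
  x = 3: f ≡ 0 at y ∈ {2, 3}; g ≡ 0 at y ∈ {4}; common: ∅.
  x = 4: f ≡ 0 at y ∈ ∅; g ≡ 0 at y ∈ {3, 4}; common: ∅.
Collecting: common zeros = {(1, 3), (2, 2)}, so the count is 2.
Comparison with the Bézout bound: 2 ≤ 4 = deg(f)·deg(g), as expected for curves with no common component (the affine F_5-count falls short of the bound because intersections may lie at infinity, over extension fields, or carry multiplicity).
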